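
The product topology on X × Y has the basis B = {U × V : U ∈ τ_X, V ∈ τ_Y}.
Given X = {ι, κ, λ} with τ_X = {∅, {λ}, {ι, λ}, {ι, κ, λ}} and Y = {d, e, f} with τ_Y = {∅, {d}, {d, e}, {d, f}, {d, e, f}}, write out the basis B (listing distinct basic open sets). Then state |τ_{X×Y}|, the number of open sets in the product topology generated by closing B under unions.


Basis B = {∅ × ∅, {λ} × {d}, {ι, λ} × {d}, {λ} × {d, e}, {λ} × {d, f}, {ι, κ, λ} × {d}, {λ} × {d, e, f}, {ι, λ} × {d, e}, {ι, λ} × {d, f}, {ι, λ} × {d, e, f}, {ι, κ, λ} × {d, e}, {ι, κ, λ} × {d, f}, {ι, κ, λ} × {d, e, f}}; |τ_{X×Y}| = 30.

Enumerate products U × V with U ∈ τ_X, V ∈ τ_Y (deduplicated):
  ∅ × ∅ = {} (∅)
  {λ} × {d} = {(λ,d)}
  {ι, λ} × {d} = {(ι,d), (λ,d)}
  {λ} × {d, e} = {(λ,d), (λ,e)}
  {λ} × {d, f} = {(λ,d), (λ,f)}
  {ι, κ, λ} × {d} = {(ι,d), (κ,d), (λ,d)}
  {λ} × {d, e, f} = {(λ,d), (λ,e), (λ,f)}
  {ι, λ} × {d, e} = {(ι,d), (ι,e), (λ,d), (λ,e)}
  {ι, λ} × {d, f} = {(ι,d), (ι,f), (λ,d), (λ,f)}
  {ι, λ} × {d, e, f} = {(ι,d), (ι,e), (ι,f), (λ,d), (λ,e), (λ,f)}
  {ι, κ, λ} × {d, e} = {(ι,d), (ι,e), (κ,d), (κ,e), (λ,d), (λ,e)}
  {ι, κ, λ} × {d, f} = {(ι,d), (ι,f), (κ,d), (κ,f), (λ,d), (λ,f)}
  {ι, κ, λ} × {d, e, f} = {(ι,d), (ι,e), (ι,f), (κ,d), (κ,e), (κ,f), (λ,d), (λ,e), (λ,f)}
These 13 distinct sets form the basis B.
Close under arbitrary unions to get τ_{X×Y}; counting gives |τ_{X×Y}| = 30.


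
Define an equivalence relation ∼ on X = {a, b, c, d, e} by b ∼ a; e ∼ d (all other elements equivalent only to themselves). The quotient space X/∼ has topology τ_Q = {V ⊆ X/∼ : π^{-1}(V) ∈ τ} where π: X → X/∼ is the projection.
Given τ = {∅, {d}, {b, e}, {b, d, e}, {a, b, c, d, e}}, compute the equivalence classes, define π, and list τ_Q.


X/∼ = {[a=b], [c], [d=e]}; |τ_Q| = 2.

Equivalence classes: [a=b], [c], [d=e].
Quotient map π: X → X/∼ sends a ↦ [a=b], b ↦ [a=b], c ↦ [c], d ↦ [d=e], e ↦ [d=e].
For each subset V ⊆ X/∼, compute π^{-1}(V) ⊆ X and check whether π^{-1}(V) ∈ τ. V is open in τ_Q iff π^{-1}(V) ∈ τ.
  V = {}: π^{-1}(V) = ∅ ∈ τ ✓.
  V = {[a=b]}: π^{-1}(V) = {a, b} ∉ τ ✗.
  V = {[c]}: π^{-1}(V) = {c} ∉ τ ✗.
  V = {[a=b], [c]}: π^{-1}(V) = {a, b, c} ∉ τ ✗.
  V = {[d=e]}: π^{-1}(V) = {d, e} ∉ τ ✗.
  V = {[a=b], [d=e]}: π^{-1}(V) = {a, b, d, e} ∉ τ ✗.
  V = {[c], [d=e]}: π^{-1}(V) = {c, d, e} ∉ τ ✗.
  V = {[a=b], [c], [d=e]}: π^{-1}(V) = {a, b, c, d, e} ∈ τ ✓.
Open sets in the quotient: τ_Q = {{}, {[a=b], [c], [d=e]}} (2 elements).


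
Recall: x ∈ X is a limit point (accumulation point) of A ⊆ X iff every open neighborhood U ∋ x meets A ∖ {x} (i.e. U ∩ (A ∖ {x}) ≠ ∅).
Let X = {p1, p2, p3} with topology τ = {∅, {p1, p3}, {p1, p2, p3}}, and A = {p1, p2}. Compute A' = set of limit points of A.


A' = {p2, p3}

For each x ∈ X, list the open sets U ∈ τ with x ∈ U, then check whether U ∩ (A ∖ {x}) ≠ ∅ for every such U.
  x = p1: open {p1, p3} ∋ x has {p1, p3} ∩ (A ∖ {p1}) = ∅, so x is NOT a limit point.
  x = p2: opens ∋ x are {p1, p2, p3}; each meets A ∖ {p2}, so x IS a limit point.
  x = p3: opens ∋ x are {p1, p3}, {p1, p2, p3}; each meets A ∖ {p3}, so x IS a limit point.
Collecting: A' = {p2, p3}.


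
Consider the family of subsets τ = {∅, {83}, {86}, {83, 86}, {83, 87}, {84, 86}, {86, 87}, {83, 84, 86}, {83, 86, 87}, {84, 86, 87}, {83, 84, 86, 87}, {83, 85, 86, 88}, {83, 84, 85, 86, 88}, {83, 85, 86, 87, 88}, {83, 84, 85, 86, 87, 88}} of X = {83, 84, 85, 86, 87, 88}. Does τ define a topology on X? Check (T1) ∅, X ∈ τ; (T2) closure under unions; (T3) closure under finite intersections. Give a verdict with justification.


τ is NOT a topology on X.

Axiom (T1): ∅ ∈ τ? Yes; X ∈ τ? Yes.
Axiom (T2/T3): check pairwise unions and intersections of members of τ.
Counterexample for (T3): {83, 87} ∩ {86, 87} = {87} ∉ τ. Therefore τ is NOT a topology.


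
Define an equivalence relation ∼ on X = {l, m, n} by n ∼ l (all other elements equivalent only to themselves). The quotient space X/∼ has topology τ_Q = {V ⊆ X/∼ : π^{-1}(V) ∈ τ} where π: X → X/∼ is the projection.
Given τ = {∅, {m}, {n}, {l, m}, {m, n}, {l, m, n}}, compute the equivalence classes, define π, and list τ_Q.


X/∼ = {[l=n], [m]}; |τ_Q| = 3.

Equivalence classes: [l=n], [m].
Quotient map π: X → X/∼ sends l ↦ [l=n], m ↦ [m], n ↦ [l=n].
For each subset V ⊆ X/∼, compute π^{-1}(V) ⊆ X and check whether π^{-1}(V) ∈ τ. V is open in τ_Q iff π^{-1}(V) ∈ τ.
  V = {}: π^{-1}(V) = ∅ ∈ τ ✓.
  V = {[l=n]}: π^{-1}(V) = {l, n} ∉ τ ✗.
  V = {[m]}: π^{-1}(V) = {m} ∈ τ ✓.
  V = {[l=n], [m]}: π^{-1}(V) = {l, m, n} ∈ τ ✓.
Open sets in the quotient: τ_Q = {{}, {[m]}, {[l=n], [m]}} (3 elements).


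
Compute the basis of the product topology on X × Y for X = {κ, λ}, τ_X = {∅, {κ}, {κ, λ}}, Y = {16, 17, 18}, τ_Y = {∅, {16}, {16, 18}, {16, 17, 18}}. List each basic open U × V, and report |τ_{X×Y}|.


Basis B = {∅ × ∅, {κ} × {16}, {κ} × {16, 18}, {κ, λ} × {16}, {κ} × {16, 17, 18}, {κ, λ} × {16, 18}, {κ, λ} × {16, 17, 18}}; |τ_{X×Y}| = 10.

Enumerate products U × V with U ∈ τ_X, V ∈ τ_Y (deduplicated):
  ∅ × ∅ = {} (∅)
  {κ} × {16} = {(κ,16)}
  {κ} × {16, 18} = {(κ,16), (κ,18)}
  {κ, λ} × {16} = {(κ,16), (λ,16)}
  {κ} × {16, 17, 18} = {(κ,16), (κ,17), (κ,18)}
  {κ, λ} × {16, 18} = {(κ,16), (κ,18), (λ,16), (λ,18)}
  {κ, λ} × {16, 17, 18} = {(κ,16), (κ,17), (κ,18), (λ,16), (λ,17), (λ,18)}
These 7 distinct sets form the basis B.
Close under arbitrary unions to get τ_{X×Y}; counting gives |τ_{X×Y}| = 10.


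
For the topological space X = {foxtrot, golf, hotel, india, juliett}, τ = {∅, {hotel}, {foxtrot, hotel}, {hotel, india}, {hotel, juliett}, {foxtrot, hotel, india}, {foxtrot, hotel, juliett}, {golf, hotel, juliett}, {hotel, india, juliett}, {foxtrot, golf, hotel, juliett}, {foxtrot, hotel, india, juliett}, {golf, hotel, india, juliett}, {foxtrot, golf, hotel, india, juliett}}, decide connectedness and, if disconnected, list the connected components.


(X, τ) is connected.

Find clopen sets (U ∈ τ with X ∖ U ∈ τ):
  U = ∅, X ∖ U = {foxtrot, golf, hotel, india, juliett} — both open, so U is clopen.
  U = {foxtrot, golf, hotel, india, juliett}, X ∖ U = ∅ — both open, so U is clopen.
Only trivial clopens (∅ and X) exist, so (X, τ) is connected.
Compute connected components by grouping points that agree on all clopens:
  component: {foxtrot, golf, hotel, india, juliett}


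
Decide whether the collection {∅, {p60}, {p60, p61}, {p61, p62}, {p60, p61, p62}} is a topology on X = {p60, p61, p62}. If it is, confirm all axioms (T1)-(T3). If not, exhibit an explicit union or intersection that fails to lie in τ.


τ is NOT a topology on X.

Axiom (T1): ∅ ∈ τ? Yes; X ∈ τ? Yes.
Axiom (T2/T3): check pairwise unions and intersections of members of τ.
Counterexample for (T3): {p60, p61} ∩ {p61, p62} = {p61} ∉ τ. Therefore τ is NOT a topology.


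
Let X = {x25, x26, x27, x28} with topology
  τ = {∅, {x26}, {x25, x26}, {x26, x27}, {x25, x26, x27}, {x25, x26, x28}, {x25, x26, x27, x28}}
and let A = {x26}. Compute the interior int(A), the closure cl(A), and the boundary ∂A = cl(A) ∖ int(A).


int(A) = {x26}, cl(A) = {x25, x26, x27, x28}, ∂A = {x25, x27, x28}.

Closed sets in (X, τ) are complements of opens:
  closed(X, τ) = {∅, {x27}, {x28}, {x25, x28}, {x27, x28}, {x25, x27, x28}, {x25, x26, x27, x28}}.
int(A) = ⋃ {U ∈ τ : U ⊆ A}. Opens contained in A: ∅, {x26}.
Taking the union of these: int(A) = {x26}.
cl(A) = ⋂ {C closed : A ⊆ C}. Closed sets containing A: {x25, x26, x27, x28}.
Intersecting these: cl(A) = {x25, x26, x27, x28}.
∂A = cl(A) ∖ int(A) = {x25, x26, x27, x28} ∖ {x26} = {x25, x27, x28}.


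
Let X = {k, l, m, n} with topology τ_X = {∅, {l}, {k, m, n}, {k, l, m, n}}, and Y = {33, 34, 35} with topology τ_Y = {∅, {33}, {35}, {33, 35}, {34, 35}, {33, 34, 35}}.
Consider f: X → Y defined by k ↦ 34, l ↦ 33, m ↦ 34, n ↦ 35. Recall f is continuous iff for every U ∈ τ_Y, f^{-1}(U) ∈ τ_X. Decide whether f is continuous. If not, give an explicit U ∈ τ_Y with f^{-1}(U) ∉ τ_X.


f is NOT continuous.

Compute f^{-1}(U) for each U ∈ τ_Y:
  U = ∅: f^{-1}(U) = ∅ ∈ τ_X ✓.
  U = {33}: f^{-1}(U) = {l} ∈ τ_X ✓.
  U = {35}: f^{-1}(U) = {n} ∉ τ_X ✗.
  U = {33, 35}: f^{-1}(U) = {l, n} ∉ τ_X ✗.
  U = {34, 35}: f^{-1}(U) = {k, m, n} ∈ τ_X ✓.
  U = {33, 34, 35}: f^{-1}(U) = {k, l, m, n} ∈ τ_X ✓.
Found U = {35} with f^{-1}(U) = {n} not in τ_X. Therefore f is NOT continuous.


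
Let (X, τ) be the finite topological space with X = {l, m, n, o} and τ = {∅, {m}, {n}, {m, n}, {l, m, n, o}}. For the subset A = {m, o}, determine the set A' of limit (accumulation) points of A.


A' = {l, o}

For each x ∈ X, list the open sets U ∈ τ with x ∈ U, then check whether U ∩ (A ∖ {x}) ≠ ∅ for every such U.
  x = l: opens ∋ x are {l, m, n, o}; each meets A ∖ {l}, so x IS a limit point.
  x = m: open {m} ∋ x has {m} ∩ (A ∖ {m}) = ∅, so x is NOT a limit point.
  x = n: open {n} ∋ x has {n} ∩ (A ∖ {n}) = ∅, so x is NOT a limit point.
  x = o: opens ∋ x are {l, m, n, o}; each meets A ∖ {o}, so x IS a limit point.
Collecting: A' = {l, o}.


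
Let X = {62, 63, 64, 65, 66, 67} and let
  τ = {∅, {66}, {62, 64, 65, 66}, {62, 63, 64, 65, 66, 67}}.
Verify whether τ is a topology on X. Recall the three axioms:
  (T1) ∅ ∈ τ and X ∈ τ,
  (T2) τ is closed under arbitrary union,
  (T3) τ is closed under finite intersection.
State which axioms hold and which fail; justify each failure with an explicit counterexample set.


τ IS a topology on X.

Axiom (T1): ∅ ∈ τ? Yes; X ∈ τ? Yes.
Axiom (T2/T3): check pairwise unions and intersections of members of τ.
All pairwise intersections and unions checked — each lies in τ. Therefore τ satisfies (T1), (T2), (T3): it IS a topology on X.


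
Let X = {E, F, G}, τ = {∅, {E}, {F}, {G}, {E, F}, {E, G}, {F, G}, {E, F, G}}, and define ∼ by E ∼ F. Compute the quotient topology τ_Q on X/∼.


X/∼ = {[E=F], [G]}; |τ_Q| = 4.

Equivalence classes: [E=F], [G].
Quotient map π: X → X/∼ sends E ↦ [E=F], F ↦ [E=F], G ↦ [G].
For each subset V ⊆ X/∼, compute π^{-1}(V) ⊆ X and check whether π^{-1}(V) ∈ τ. V is open in τ_Q iff π^{-1}(V) ∈ τ.
  V = {}: π^{-1}(V) = ∅ ∈ τ ✓.
  V = {[E=F]}: π^{-1}(V) = {E, F} ∈ τ ✓.
  V = {[G]}: π^{-1}(V) = {G} ∈ τ ✓.
  V = {[E=F], [G]}: π^{-1}(V) = {E, F, G} ∈ τ ✓.
Open sets in the quotient: τ_Q = {{}, {[E=F]}, {[G]}, {[E=F], [G]}} (4 elements).


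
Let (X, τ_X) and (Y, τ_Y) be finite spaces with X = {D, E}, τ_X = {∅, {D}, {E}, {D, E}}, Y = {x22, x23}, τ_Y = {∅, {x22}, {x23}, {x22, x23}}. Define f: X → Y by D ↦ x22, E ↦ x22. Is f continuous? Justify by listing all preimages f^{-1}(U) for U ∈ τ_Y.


f IS continuous.

Compute f^{-1}(U) for each U ∈ τ_Y:
  U = ∅: f^{-1}(U) = ∅ ∈ τ_X ✓.
  U = {x22}: f^{-1}(U) = {D, E} ∈ τ_X ✓.
  U = {x23}: f^{-1}(U) = ∅ ∈ τ_X ✓.
  U = {x22, x23}: f^{-1}(U) = {D, E} ∈ τ_X ✓.
Every preimage lies in τ_X, so f IS continuous.


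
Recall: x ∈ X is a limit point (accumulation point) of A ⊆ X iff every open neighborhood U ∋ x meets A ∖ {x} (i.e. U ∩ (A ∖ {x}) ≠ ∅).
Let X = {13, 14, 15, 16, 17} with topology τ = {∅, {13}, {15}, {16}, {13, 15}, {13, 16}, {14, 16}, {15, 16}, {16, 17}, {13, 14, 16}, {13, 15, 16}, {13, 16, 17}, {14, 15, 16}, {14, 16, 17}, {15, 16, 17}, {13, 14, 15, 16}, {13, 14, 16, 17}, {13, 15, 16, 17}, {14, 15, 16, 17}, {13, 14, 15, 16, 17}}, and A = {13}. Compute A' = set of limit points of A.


A' = ∅

For each x ∈ X, list the open sets U ∈ τ with x ∈ U, then check whether U ∩ (A ∖ {x}) ≠ ∅ for every such U.
  x = 13: open {13} ∋ x has {13} ∩ (A ∖ {13}) = ∅, so x is NOT a limit point.
  x = 14: open {14, 16} ∋ x has {14, 16} ∩ (A ∖ {14}) = ∅, so x is NOT a limit point.
  x = 15: open {15} ∋ x has {15} ∩ (A ∖ {15}) = ∅, so x is NOT a limit point.
  x = 16: open {16} ∋ x has {16} ∩ (A ∖ {16}) = ∅, so x is NOT a limit point.
  x = 17: open {16, 17} ∋ x has {16, 17} ∩ (A ∖ {17}) = ∅, so x is NOT a limit point.
Collecting: A' = ∅.


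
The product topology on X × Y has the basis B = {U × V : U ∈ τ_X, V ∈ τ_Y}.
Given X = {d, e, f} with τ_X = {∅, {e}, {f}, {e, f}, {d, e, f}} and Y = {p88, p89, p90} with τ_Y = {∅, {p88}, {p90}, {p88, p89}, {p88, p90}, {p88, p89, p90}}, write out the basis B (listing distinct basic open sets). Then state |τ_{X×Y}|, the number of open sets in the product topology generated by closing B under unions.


Basis B = {∅ × ∅, {e} × {p88}, {e} × {p90}, {f} × {p88}, {f} × {p90}, {e} × {p88, p89}, {e} × {p88, p90}, {e, f} × {p88}, {e, f} × {p90}, {f} × {p88, p89}, {f} × {p88, p90}, {d, e, f} × {p88}, {d, e, f} × {p90}, {e} × {p88, p89, p90}, {f} × {p88, p89, p90}, {e, f} × {p88, p89}, {e, f} × {p88, p90}, {d, e, f} × {p88, p89}, {d, e, f} × {p88, p90}, {e, f} × {p88, p89, p90}, {d, e, f} × {p88, p89, p90}}; |τ_{X×Y}| = 70.

Enumerate products U × V with U ∈ τ_X, V ∈ τ_Y (deduplicated):
  ∅ × ∅ = {} (∅)
  {e} × {p88} = {(e,p88)}
  {e} × {p90} = {(e,p90)}
  {f} × {p88} = {(f,p88)}
  {f} × {p90} = {(f,p90)}
  {e} × {p88, p89} = {(e,p88), (e,p89)}
  {e} × {p88, p90} = {(e,p88), (e,p90)}
  {e, f} × {p88} = {(e,p88), (f,p88)}
  {e, f} × {p90} = {(e,p90), (f,p90)}
  {f} × {p88, p89} = {(f,p88), (f,p89)}
  {f} × {p88, p90} = {(f,p88), (f,p90)}
  {d, e, f} × {p88} = {(d,p88), (e,p88), (f,p88)}
  {d, e, f} × {p90} = {(d,p90), (e,p90), (f,p90)}
  {e} × {p88, p89, p90} = {(e,p88), (e,p89), (e,p90)}
  {f} × {p88, p89, p90} = {(f,p88), (f,p89), (f,p90)}
  {e, f} × {p88, p89} = {(e,p88), (e,p89), (f,p88), (f,p89)}
  {e, f} × {p88, p90} = {(e,p88), (e,p90), (f,p88), (f,p90)}
  {d, e, f} × {p88, p89} = {(d,p88), (d,p89), (e,p88), (e,p89), (f,p88), (f,p89)}
  {d, e, f} × {p88, p90} = {(d,p88), (d,p90), (e,p88), (e,p90), (f,p88), (f,p90)}
  {e, f} × {p88, p89, p90} = {(e,p88), (e,p89), (e,p90), (f,p88), (f,p89), (f,p90)}
  {d, e, f} × {p88, p89, p90} = {(d,p88), (d,p89), (d,p90), (e,p88), (e,p89), (e,p90), (f,p88), (f,p89), (f,p90)}
These 21 distinct sets form the basis B.
Close under arbitrary unions to get τ_{X×Y}; counting gives |τ_{X×Y}| = 70.


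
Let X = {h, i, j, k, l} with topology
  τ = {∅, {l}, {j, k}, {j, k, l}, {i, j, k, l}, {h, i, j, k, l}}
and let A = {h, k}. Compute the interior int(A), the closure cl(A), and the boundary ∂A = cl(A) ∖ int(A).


int(A) = ∅, cl(A) = {h, i, j, k}, ∂A = {h, i, j, k}.

Closed sets in (X, τ) are complements of opens:
  closed(X, τ) = {∅, {h}, {h, i}, {h, i, l}, {h, i, j, k}, {h, i, j, k, l}}.
int(A) = ⋃ {U ∈ τ : U ⊆ A}. Opens contained in A: ∅.
Taking the union of these: int(A) = ∅.
cl(A) = ⋂ {C closed : A ⊆ C}. Closed sets containing A: {h, i, j, k}, {h, i, j, k, l}.
Intersecting these: cl(A) = {h, i, j, k}.
∂A = cl(A) ∖ int(A) = {h, i, j, k} ∖ ∅ = {h, i, j, k}.


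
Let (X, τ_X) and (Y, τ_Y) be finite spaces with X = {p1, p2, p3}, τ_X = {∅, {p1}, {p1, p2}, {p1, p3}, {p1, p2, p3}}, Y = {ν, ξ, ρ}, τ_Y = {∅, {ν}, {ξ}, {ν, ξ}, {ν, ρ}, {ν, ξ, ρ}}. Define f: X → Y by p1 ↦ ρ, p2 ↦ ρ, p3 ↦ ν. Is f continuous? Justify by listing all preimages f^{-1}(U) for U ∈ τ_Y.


f is NOT continuous.

Compute f^{-1}(U) for each U ∈ τ_Y:
  U = ∅: f^{-1}(U) = ∅ ∈ τ_X ✓.
  U = {ν}: f^{-1}(U) = {p3} ∉ τ_X ✗.
  U = {ξ}: f^{-1}(U) = ∅ ∈ τ_X ✓.
  U = {ν, ξ}: f^{-1}(U) = {p3} ∉ τ_X ✗.
  U = {ν, ρ}: f^{-1}(U) = {p1, p2, p3} ∈ τ_X ✓.
  U = {ν, ξ, ρ}: f^{-1}(U) = {p1, p2, p3} ∈ τ_X ✓.
Found U = {ν} with f^{-1}(U) = {p3} not in τ_X. Therefore f is NOT continuous.


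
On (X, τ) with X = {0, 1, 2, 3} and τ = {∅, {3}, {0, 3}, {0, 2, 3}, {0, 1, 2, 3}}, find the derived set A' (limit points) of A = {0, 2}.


A' = {1, 2}

For each x ∈ X, list the open sets U ∈ τ with x ∈ U, then check whether U ∩ (A ∖ {x}) ≠ ∅ for every such U.
  x = 0: open {0, 3} ∋ x has {0, 3} ∩ (A ∖ {0}) = ∅, so x is NOT a limit point.
  x = 1: opens ∋ x are {0, 1, 2, 3}; each meets A ∖ {1}, so x IS a limit point.
  x = 2: opens ∋ x are {0, 2, 3}, {0, 1, 2, 3}; each meets A ∖ {2}, so x IS a limit point.
  x = 3: open {3} ∋ x has {3} ∩ (A ∖ {3}) = ∅, so x is NOT a limit point.
Collecting: A' = {1, 2}.


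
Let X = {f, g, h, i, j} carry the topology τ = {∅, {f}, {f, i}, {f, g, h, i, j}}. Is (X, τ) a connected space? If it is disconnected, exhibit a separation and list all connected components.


(X, τ) is connected.

Find clopen sets (U ∈ τ with X ∖ U ∈ τ):
  U = ∅, X ∖ U = {f, g, h, i, j} — both open, so U is clopen.
  U = {f, g, h, i, j}, X ∖ U = ∅ — both open, so U is clopen.
Only trivial clopens (∅ and X) exist, so (X, τ) is connected.
Compute connected components by grouping points that agree on all clopens:
  component: {f, g, h, i, j}


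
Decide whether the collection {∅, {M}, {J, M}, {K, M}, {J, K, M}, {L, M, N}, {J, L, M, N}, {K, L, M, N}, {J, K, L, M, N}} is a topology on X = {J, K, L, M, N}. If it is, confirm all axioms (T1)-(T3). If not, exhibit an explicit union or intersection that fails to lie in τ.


τ IS a topology on X.

Axiom (T1): ∅ ∈ τ? Yes; X ∈ τ? Yes.
Axiom (T2/T3): check pairwise unions and intersections of members of τ.
All pairwise intersections and unions checked — each lies in τ. Therefore τ satisfies (T1), (T2), (T3): it IS a topology on X.


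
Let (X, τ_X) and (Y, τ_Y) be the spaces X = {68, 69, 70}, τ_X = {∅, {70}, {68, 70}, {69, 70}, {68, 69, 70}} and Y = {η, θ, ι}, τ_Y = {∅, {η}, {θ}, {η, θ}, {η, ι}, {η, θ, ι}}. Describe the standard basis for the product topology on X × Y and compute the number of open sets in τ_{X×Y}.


Basis B = {∅ × ∅, {70} × {η}, {70} × {θ}, {68, 70} × {η}, {68, 70} × {θ}, {69, 70} × {η}, {69, 70} × {θ}, {70} × {η, θ}, {70} × {η, ι}, {68, 69, 70} × {η}, {68, 69, 70} × {θ}, {70} × {η, θ, ι}, {68, 70} × {η, θ}, {68, 70} × {η, ι}, {69, 70} × {η, θ}, {69, 70} × {η, ι}, {68, 70} × {η, θ, ι}, {68, 69, 70} × {η, θ}, {68, 69, 70} × {η, ι}, {69, 70} × {η, θ, ι}, {68, 69, 70} × {η, θ, ι}}; |τ_{X×Y}| = 70.

Enumerate products U × V with U ∈ τ_X, V ∈ τ_Y (deduplicated):
  ∅ × ∅ = {} (∅)
  {70} × {η} = {(70,η)}
  {70} × {θ} = {(70,θ)}
  {68, 70} × {η} = {(68,η), (70,η)}
  {68, 70} × {θ} = {(68,θ), (70,θ)}
  {69, 70} × {η} = {(69,η), (70,η)}
  {69, 70} × {θ} = {(69,θ), (70,θ)}
  {70} × {η, θ} = {(70,η), (70,θ)}
  {70} × {η, ι} = {(70,η), (70,ι)}
  {68, 69, 70} × {η} = {(68,η), (69,η), (70,η)}
  {68, 69, 70} × {θ} = {(68,θ), (69,θ), (70,θ)}
  {70} × {η, θ, ι} = {(70,η), (70,θ), (70,ι)}
  {68, 70} × {η, θ} = {(68,η), (68,θ), (70,η), (70,θ)}
  {68, 70} × {η, ι} = {(68,η), (68,ι), (70,η), (70,ι)}
  {69, 70} × {η, θ} = {(69,η), (69,θ), (70,η), (70,θ)}
  {69, 70} × {η, ι} = {(69,η), (69,ι), (70,η), (70,ι)}
  {68, 70} × {η, θ, ι} = {(68,η), (68,θ), (68,ι), (70,η), (70,θ), (70,ι)}
  {68, 69, 70} × {η, θ} = {(68,η), (68,θ), (69,η), (69,θ), (70,η), (70,θ)}
  {68, 69, 70} × {η, ι} = {(68,η), (68,ι), (69,η), (69,ι), (70,η), (70,ι)}
  {69, 70} × {η, θ, ι} = {(69,η), (69,θ), (69,ι), (70,η), (70,θ), (70,ι)}
  {68, 69, 70} × {η, θ, ι} = {(68,η), (68,θ), (68,ι), (69,η), (69,θ), (69,ι), (70,η), (70,θ), (70,ι)}
These 21 distinct sets form the basis B.
Close under arbitrary unions to get τ_{X×Y}; counting gives |τ_{X×Y}| = 70.


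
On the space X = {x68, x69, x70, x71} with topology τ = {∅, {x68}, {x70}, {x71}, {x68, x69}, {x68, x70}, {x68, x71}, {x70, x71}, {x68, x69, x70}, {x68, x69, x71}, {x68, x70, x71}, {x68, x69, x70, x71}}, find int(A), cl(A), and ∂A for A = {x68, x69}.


int(A) = {x68, x69}, cl(A) = {x68, x69}, ∂A = ∅.

Closed sets in (X, τ) are complements of opens:
  closed(X, τ) = {∅, {x69}, {x70}, {x71}, {x68, x69}, {x69, x70}, {x69, x71}, {x70, x71}, {x68, x69, x70}, {x68, x69, x71}, {x69, x70, x71}, {x68, x69, x70, x71}}.
int(A) = ⋃ {U ∈ τ : U ⊆ A}. Opens contained in A: ∅, {x68}, {x68, x69}.
Taking the union of these: int(A) = {x68, x69}.
cl(A) = ⋂ {C closed : A ⊆ C}. Closed sets containing A: {x68, x69}, {x68, x69, x70}, {x68, x69, x71}, {x68, x69, x70, x71}.
Intersecting these: cl(A) = {x68, x69}.
∂A = cl(A) ∖ int(A) = {x68, x69} ∖ {x68, x69} = ∅.


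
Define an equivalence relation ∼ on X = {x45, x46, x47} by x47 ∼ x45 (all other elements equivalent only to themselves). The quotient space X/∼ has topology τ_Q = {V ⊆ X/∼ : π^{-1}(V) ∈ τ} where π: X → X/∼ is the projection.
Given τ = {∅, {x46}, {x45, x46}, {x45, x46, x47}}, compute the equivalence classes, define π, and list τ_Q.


X/∼ = {[x45=x47], [x46]}; |τ_Q| = 3.

Equivalence classes: [x45=x47], [x46].
Quotient map π: X → X/∼ sends x45 ↦ [x45=x47], x46 ↦ [x46], x47 ↦ [x45=x47].
For each subset V ⊆ X/∼, compute π^{-1}(V) ⊆ X and check whether π^{-1}(V) ∈ τ. V is open in τ_Q iff π^{-1}(V) ∈ τ.
  V = {}: π^{-1}(V) = ∅ ∈ τ ✓.
  V = {[x45=x47]}: π^{-1}(V) = {x45, x47} ∉ τ ✗.
  V = {[x46]}: π^{-1}(V) = {x46} ∈ τ ✓.
  V = {[x45=x47], [x46]}: π^{-1}(V) = {x45, x46, x47} ∈ τ ✓.
Open sets in the quotient: τ_Q = {{}, {[x46]}, {[x45=x47], [x46]}} (3 elements).


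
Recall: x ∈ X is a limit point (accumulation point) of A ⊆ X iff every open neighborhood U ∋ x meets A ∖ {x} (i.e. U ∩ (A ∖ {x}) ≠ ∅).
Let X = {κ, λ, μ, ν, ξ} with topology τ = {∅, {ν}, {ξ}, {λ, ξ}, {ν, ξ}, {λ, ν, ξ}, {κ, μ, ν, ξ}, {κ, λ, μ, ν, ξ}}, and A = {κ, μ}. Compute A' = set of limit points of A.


A' = {κ, μ}

For each x ∈ X, list the open sets U ∈ τ with x ∈ U, then check whether U ∩ (A ∖ {x}) ≠ ∅ for every such U.
  x = κ: opens ∋ x are {κ, μ, ν, ξ}, {κ, λ, μ, ν, ξ}; each meets A ∖ {κ}, so x IS a limit point.
  x = λ: open {λ, ξ} ∋ x has {λ, ξ} ∩ (A ∖ {λ}) = ∅, so x is NOT a limit point.
  x = μ: opens ∋ x are {κ, μ, ν, ξ}, {κ, λ, μ, ν, ξ}; each meets A ∖ {μ}, so x IS a limit point.
  x = ν: open {ν} ∋ x has {ν} ∩ (A ∖ {ν}) = ∅, so x is NOT a limit point.
  x = ξ: open {ξ} ∋ x has {ξ} ∩ (A ∖ {ξ}) = ∅, so x is NOT a limit point.
Collecting: A' = {κ, μ}.


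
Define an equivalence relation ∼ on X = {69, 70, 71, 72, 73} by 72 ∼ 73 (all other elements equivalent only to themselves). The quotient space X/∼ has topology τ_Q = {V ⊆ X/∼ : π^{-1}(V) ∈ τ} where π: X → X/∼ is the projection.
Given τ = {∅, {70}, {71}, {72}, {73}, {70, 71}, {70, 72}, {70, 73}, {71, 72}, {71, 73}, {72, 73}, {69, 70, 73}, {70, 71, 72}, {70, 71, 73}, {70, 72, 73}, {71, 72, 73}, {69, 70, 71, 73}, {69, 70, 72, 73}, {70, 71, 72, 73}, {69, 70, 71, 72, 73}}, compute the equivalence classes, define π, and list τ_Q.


X/∼ = {[69], [70], [71], [72=73]}; |τ_Q| = 10.

Equivalence classes: [69], [70], [71], [72=73].
Quotient map π: X → X/∼ sends 69 ↦ [69], 70 ↦ [70], 71 ↦ [71], 72 ↦ [72=73], 73 ↦ [72=73].
For each subset V ⊆ X/∼, compute π^{-1}(V) ⊆ X and check whether π^{-1}(V) ∈ τ. V is open in τ_Q iff π^{-1}(V) ∈ τ.
  V = {}: π^{-1}(V) = ∅ ∈ τ ✓.
  V = {[69]}: π^{-1}(V) = {69} ∉ τ ✗.
  V = {[70]}: π^{-1}(V) = {70} ∈ τ ✓.
  V = {[69], [70]}: π^{-1}(V) = {69, 70} ∉ τ ✗.
  V = {[71]}: π^{-1}(V) = {71} ∈ τ ✓.
  V = {[69], [71]}: π^{-1}(V) = {69, 71} ∉ τ ✗.
  V = {[70], [71]}: π^{-1}(V) = {70, 71} ∈ τ ✓.
  V = {[69], [70], [71]}: π^{-1}(V) = {69, 70, 71} ∉ τ ✗.
  V = {[72=73]}: π^{-1}(V) = {72, 73} ∈ τ ✓.
  V = {[69], [72=73]}: π^{-1}(V) = {69, 72, 73} ∉ τ ✗.
  V = {[70], [72=73]}: π^{-1}(V) = {70, 72, 73} ∈ τ ✓.
  V = {[69], [70], [72=73]}: π^{-1}(V) = {69, 70, 72, 73} ∈ τ ✓.
  V = {[71], [72=73]}: π^{-1}(V) = {71, 72, 73} ∈ τ ✓.
  V = {[69], [71], [72=73]}: π^{-1}(V) = {69, 71, 72, 73} ∉ τ ✗.
  V = {[70], [71], [72=73]}: π^{-1}(V) = {70, 71, 72, 73} ∈ τ ✓.
  V = {[69], [70], [71], [72=73]}: π^{-1}(V) = {69, 70, 71, 72, 73} ∈ τ ✓.
Open sets in the quotient: τ_Q = {{}, {[70]}, {[71]}, {[70], [71]}, {[72=73]}, {[70], [72=73]}, {[69], [70], [72=73]}, {[71], [72=73]}, {[70], [71], [72=73]}, {[69], [70], [71], [72=73]}} (10 elements).


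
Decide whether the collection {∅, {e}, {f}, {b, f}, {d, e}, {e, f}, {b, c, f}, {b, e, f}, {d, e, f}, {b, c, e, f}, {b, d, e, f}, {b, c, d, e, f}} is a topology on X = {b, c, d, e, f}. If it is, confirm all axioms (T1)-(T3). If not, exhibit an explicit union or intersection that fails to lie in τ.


τ IS a topology on X.

Axiom (T1): ∅ ∈ τ? Yes; X ∈ τ? Yes.
Axiom (T2/T3): check pairwise unions and intersections of members of τ.
All pairwise intersections and unions checked — each lies in τ. Therefore τ satisfies (T1), (T2), (T3): it IS a topology on X.


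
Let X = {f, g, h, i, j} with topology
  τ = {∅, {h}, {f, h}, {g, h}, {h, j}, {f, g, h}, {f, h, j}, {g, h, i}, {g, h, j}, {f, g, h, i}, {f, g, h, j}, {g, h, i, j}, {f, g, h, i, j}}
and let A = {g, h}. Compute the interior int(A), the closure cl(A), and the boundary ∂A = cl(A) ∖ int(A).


int(A) = {g, h}, cl(A) = {f, g, h, i, j}, ∂A = {f, i, j}.

Closed sets in (X, τ) are complements of opens:
  closed(X, τ) = {∅, {f}, {i}, {j}, {f, i}, {f, j}, {g, i}, {i, j}, {f, g, i}, {f, i, j}, {g, i, j}, {f, g, i, j}, {f, g, h, i, j}}.
int(A) = ⋃ {U ∈ τ : U ⊆ A}. Opens contained in A: ∅, {h}, {g, h}.
Taking the union of these: int(A) = {g, h}.
cl(A) = ⋂ {C closed : A ⊆ C}. Closed sets containing A: {f, g, h, i, j}.
Intersecting these: cl(A) = {f, g, h, i, j}.
∂A = cl(A) ∖ int(A) = {f, g, h, i, j} ∖ {g, h} = {f, i, j}.


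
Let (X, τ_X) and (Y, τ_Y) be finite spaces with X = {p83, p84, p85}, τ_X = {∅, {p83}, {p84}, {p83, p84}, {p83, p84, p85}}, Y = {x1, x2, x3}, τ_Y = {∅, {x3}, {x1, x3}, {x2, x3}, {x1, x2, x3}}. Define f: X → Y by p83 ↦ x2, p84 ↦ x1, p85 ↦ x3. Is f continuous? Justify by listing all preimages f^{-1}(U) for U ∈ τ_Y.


f is NOT continuous.

Compute f^{-1}(U) for each U ∈ τ_Y:
  U = ∅: f^{-1}(U) = ∅ ∈ τ_X ✓.
  U = {x3}: f^{-1}(U) = {p85} ∉ τ_X ✗.
  U = {x1, x3}: f^{-1}(U) = {p84, p85} ∉ τ_X ✗.
  U = {x2, x3}: f^{-1}(U) = {p83, p85} ∉ τ_X ✗.
  U = {x1, x2, x3}: f^{-1}(U) = {p83, p84, p85} ∈ τ_X ✓.
Found U = {x3} with f^{-1}(U) = {p85} not in τ_X. Therefore f is NOT continuous.


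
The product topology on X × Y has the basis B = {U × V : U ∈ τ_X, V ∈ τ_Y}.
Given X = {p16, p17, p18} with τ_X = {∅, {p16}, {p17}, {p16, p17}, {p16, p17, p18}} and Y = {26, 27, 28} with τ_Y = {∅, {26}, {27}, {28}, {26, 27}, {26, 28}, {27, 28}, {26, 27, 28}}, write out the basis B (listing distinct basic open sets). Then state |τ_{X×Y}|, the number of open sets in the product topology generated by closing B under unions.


Basis B = {∅ × ∅, {p16} × {26}, {p16} × {27}, {p16} × {28}, {p17} × {26}, {p17} × {27}, {p17} × {28}, {p16} × {26, 27}, {p16} × {26, 28}, {p16, p17} × {26}, {p16} × {27, 28}, {p16, p17} × {27}, {p16, p17} × {28}, {p17} × {26, 27}, {p17} × {26, 28}, {p17} × {27, 28}, {p16} × {26, 27, 28}, {p16, p17, p18} × {26}, {p16, p17, p18} × {27}, {p16, p17, p18} × {28}, {p17} × {26, 27, 28}, {p16, p17} × {26, 27}, {p16, p17} × {26, 28}, {p16, p17} × {27, 28}, {p16, p17} × {26, 27, 28}, {p16, p17, p18} × {26, 27}, {p16, p17, p18} × {26, 28}, {p16, p17, p18} × {27, 28}, {p16, p17, p18} × {26, 27, 28}}; |τ_{X×Y}| = 125.

Enumerate products U × V with U ∈ τ_X, V ∈ τ_Y (deduplicated):
  ∅ × ∅ = {} (∅)
  {p16} × {26} = {(p16,26)}
  {p16} × {27} = {(p16,27)}
  {p16} × {28} = {(p16,28)}
  {p17} × {26} = {(p17,26)}
  {p17} × {27} = {(p17,27)}
  {p17} × {28} = {(p17,28)}
  {p16} × {26, 27} = {(p16,26), (p16,27)}
  {p16} × {26, 28} = {(p16,26), (p16,28)}
  {p16, p17} × {26} = {(p16,26), (p17,26)}
  {p16} × {27, 28} = {(p16,27), (p16,28)}
  {p16, p17} × {27} = {(p16,27), (p17,27)}
  {p16, p17} × {28} = {(p16,28), (p17,28)}
  {p17} × {26, 27} = {(p17,26), (p17,27)}
  {p17} × {26, 28} = {(p17,26), (p17,28)}
  {p17} × {27, 28} = {(p17,27), (p17,28)}
  {p16} × {26, 27, 28} = {(p16,26), (p16,27), (p16,28)}
  {p16, p17, p18} × {26} = {(p16,26), (p17,26), (p18,26)}
  {p16, p17, p18} × {27} = {(p16,27), (p17,27), (p18,27)}
  {p16, p17, p18} × {28} = {(p16,28), (p17,28), (p18,28)}
  {p17} × {26, 27, 28} = {(p17,26), (p17,27), (p17,28)}
  {p16, p17} × {26, 27} = {(p16,26), (p16,27), (p17,26), (p17,27)}
  {p16, p17} × {26, 28} = {(p16,26), (p16,28), (p17,26), (p17,28)}
  {p16, p17} × {27, 28} = {(p16,27), (p16,28), (p17,27), (p17,28)}
  {p16, p17} × {26, 27, 28} = {(p16,26), (p16,27), (p16,28), (p17,26), (p17,27), (p17,28)}
  {p16, p17, p18} × {26, 27} = {(p16,26), (p16,27), (p17,26), (p17,27), (p18,26), (p18,27)}
  {p16, p17, p18} × {26, 28} = {(p16,26), (p16,28), (p17,26), (p17,28), (p18,26), (p18,28)}
  {p16, p17, p18} × {27, 28} = {(p16,27), (p16,28), (p17,27), (p17,28), (p18,27), (p18,28)}
  {p16, p17, p18} × {26, 27, 28} = {(p16,26), (p16,27), (p16,28), (p17,26), (p17,27), (p17,28), (p18,26), (p18,27), (p18,28)}
These 29 distinct sets form the basis B.
Close under arbitrary unions to get τ_{X×Y}; counting gives |τ_{X×Y}| = 125.


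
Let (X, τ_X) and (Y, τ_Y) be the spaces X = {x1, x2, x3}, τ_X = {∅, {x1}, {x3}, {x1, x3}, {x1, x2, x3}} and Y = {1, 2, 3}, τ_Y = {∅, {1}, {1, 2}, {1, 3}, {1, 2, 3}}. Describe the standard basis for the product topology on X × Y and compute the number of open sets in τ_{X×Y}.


Basis B = {∅ × ∅, {x1} × {1}, {x3} × {1}, {x1} × {1, 2}, {x1} × {1, 3}, {x1, x3} × {1}, {x3} × {1, 2}, {x3} × {1, 3}, {x1} × {1, 2, 3}, {x1, x2, x3} × {1}, {x3} × {1, 2, 3}, {x1, x3} × {1, 2}, {x1, x3} × {1, 3}, {x1, x3} × {1, 2, 3}, {x1, x2, x3} × {1, 2}, {x1, x2, x3} × {1, 3}, {x1, x2, x3} × {1, 2, 3}}; |τ_{X×Y}| = 50.

Enumerate products U × V with U ∈ τ_X, V ∈ τ_Y (deduplicated):
  ∅ × ∅ = {} (∅)
  {x1} × {1} = {(x1,1)}
  {x3} × {1} = {(x3,1)}
  {x1} × {1, 2} = {(x1,1), (x1,2)}
  {x1} × {1, 3} = {(x1,1), (x1,3)}
  {x1, x3} × {1} = {(x1,1), (x3,1)}
  {x3} × {1, 2} = {(x3,1), (x3,2)}
  {x3} × {1, 3} = {(x3,1), (x3,3)}
  {x1} × {1, 2, 3} = {(x1,1), (x1,2), (x1,3)}
  {x1, x2, x3} × {1} = {(x1,1), (x2,1), (x3,1)}
  {x3} × {1, 2, 3} = {(x3,1), (x3,2), (x3,3)}
  {x1, x3} × {1, 2} = {(x1,1), (x1,2), (x3,1), (x3,2)}
  {x1, x3} × {1, 3} = {(x1,1), (x1,3), (x3,1), (x3,3)}
  {x1, x3} × {1, 2, 3} = {(x1,1), (x1,2), (x1,3), (x3,1), (x3,2), (x3,3)}
  {x1, x2, x3} × {1, 2} = {(x1,1), (x1,2), (x2,1), (x2,2), (x3,1), (x3,2)}
  {x1, x2, x3} × {1, 3} = {(x1,1), (x1,3), (x2,1), (x2,3), (x3,1), (x3,3)}
  {x1, x2, x3} × {1, 2, 3} = {(x1,1), (x1,2), (x1,3), (x2,1), (x2,2), (x2,3), (x3,1), (x3,2), (x3,3)}
These 17 distinct sets form the basis B.
Close under arbitrary unions to get τ_{X×Y}; counting gives |τ_{X×Y}| = 50.


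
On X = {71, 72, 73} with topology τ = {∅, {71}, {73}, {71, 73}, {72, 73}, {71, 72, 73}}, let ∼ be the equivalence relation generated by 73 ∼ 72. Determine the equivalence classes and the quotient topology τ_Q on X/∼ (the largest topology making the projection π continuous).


X/∼ = {[71], [72=73]}; |τ_Q| = 4.

Equivalence classes: [71], [72=73].
Quotient map π: X → X/∼ sends 71 ↦ [71], 72 ↦ [72=73], 73 ↦ [72=73].
For each subset V ⊆ X/∼, compute π^{-1}(V) ⊆ X and check whether π^{-1}(V) ∈ τ. V is open in τ_Q iff π^{-1}(V) ∈ τ.
  V = {}: π^{-1}(V) = ∅ ∈ τ ✓.
  V = {[71]}: π^{-1}(V) = {71} ∈ τ ✓.
  V = {[72=73]}: π^{-1}(V) = {72, 73} ∈ τ ✓.
  V = {[71], [72=73]}: π^{-1}(V) = {71, 72, 73} ∈ τ ✓.
Open sets in the quotient: τ_Q = {{}, {[71]}, {[72=73]}, {[71], [72=73]}} (4 elements).


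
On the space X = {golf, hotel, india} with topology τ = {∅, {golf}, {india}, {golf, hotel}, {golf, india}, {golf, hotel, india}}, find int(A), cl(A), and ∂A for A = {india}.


int(A) = {india}, cl(A) = {india}, ∂A = ∅.

Closed sets in (X, τ) are complements of opens:
  closed(X, τ) = {∅, {hotel}, {india}, {golf, hotel}, {hotel, india}, {golf, hotel, india}}.
int(A) = ⋃ {U ∈ τ : U ⊆ A}. Opens contained in A: ∅, {india}.
Taking the union of these: int(A) = {india}.
cl(A) = ⋂ {C closed : A ⊆ C}. Closed sets containing A: {india}, {hotel, india}, {golf, hotel, india}.
Intersecting these: cl(A) = {india}.
∂A = cl(A) ∖ int(A) = {india} ∖ {india} = ∅.


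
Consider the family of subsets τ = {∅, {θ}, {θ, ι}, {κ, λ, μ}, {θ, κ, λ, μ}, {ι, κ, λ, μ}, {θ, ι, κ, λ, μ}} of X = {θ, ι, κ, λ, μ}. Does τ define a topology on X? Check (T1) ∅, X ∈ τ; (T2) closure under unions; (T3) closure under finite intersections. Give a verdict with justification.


τ is NOT a topology on X.

Axiom (T1): ∅ ∈ τ? Yes; X ∈ τ? Yes.
Axiom (T2/T3): check pairwise unions and intersections of members of τ.
Counterexample for (T3): {θ, ι} ∩ {ι, κ, λ, μ} = {ι} ∉ τ. Therefore τ is NOT a topology.


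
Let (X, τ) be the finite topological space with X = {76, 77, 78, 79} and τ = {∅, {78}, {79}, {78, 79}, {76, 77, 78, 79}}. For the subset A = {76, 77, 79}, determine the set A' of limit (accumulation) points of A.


A' = {76, 77}

For each x ∈ X, list the open sets U ∈ τ with x ∈ U, then check whether U ∩ (A ∖ {x}) ≠ ∅ for every such U.
  x = 76: opens ∋ x are {76, 77, 78, 79}; each meets A ∖ {76}, so x IS a limit point.
  x = 77: opens ∋ x are {76, 77, 78, 79}; each meets A ∖ {77}, so x IS a limit point.
  x = 78: open {78} ∋ x has {78} ∩ (A ∖ {78}) = ∅, so x is NOT a limit point.
  x = 79: open {79} ∋ x has {79} ∩ (A ∖ {79}) = ∅, so x is NOT a limit point.
Collecting: A' = {76, 77}.


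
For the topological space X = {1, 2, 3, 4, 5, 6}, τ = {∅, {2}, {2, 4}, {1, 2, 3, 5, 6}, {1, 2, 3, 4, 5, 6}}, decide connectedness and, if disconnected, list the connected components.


(X, τ) is connected.

Find clopen sets (U ∈ τ with X ∖ U ∈ τ):
  U = ∅, X ∖ U = {1, 2, 3, 4, 5, 6} — both open, so U is clopen.
  U = {1, 2, 3, 4, 5, 6}, X ∖ U = ∅ — both open, so U is clopen.
Only trivial clopens (∅ and X) exist, so (X, τ) is connected.
Compute connected components by grouping points that agree on all clopens:
  component: {1, 2, 3, 4, 5, 6}


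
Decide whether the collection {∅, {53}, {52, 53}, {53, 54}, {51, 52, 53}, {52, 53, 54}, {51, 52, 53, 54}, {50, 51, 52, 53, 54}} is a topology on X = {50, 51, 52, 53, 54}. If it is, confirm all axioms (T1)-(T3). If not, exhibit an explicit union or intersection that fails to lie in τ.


τ IS a topology on X.

Axiom (T1): ∅ ∈ τ? Yes; X ∈ τ? Yes.
Axiom (T2/T3): check pairwise unions and intersections of members of τ.
All pairwise intersections and unions checked — each lies in τ. Therefore τ satisfies (T1), (T2), (T3): it IS a topology on X.


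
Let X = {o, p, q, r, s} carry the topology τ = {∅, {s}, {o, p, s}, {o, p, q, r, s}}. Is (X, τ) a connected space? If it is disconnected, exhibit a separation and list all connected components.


(X, τ) is connected.

Find clopen sets (U ∈ τ with X ∖ U ∈ τ):
  U = ∅, X ∖ U = {o, p, q, r, s} — both open, so U is clopen.
  U = {o, p, q, r, s}, X ∖ U = ∅ — both open, so U is clopen.
Only trivial clopens (∅ and X) exist, so (X, τ) is connected.
Compute connected components by grouping points that agree on all clopens:
  component: {o, p, q, r, s}


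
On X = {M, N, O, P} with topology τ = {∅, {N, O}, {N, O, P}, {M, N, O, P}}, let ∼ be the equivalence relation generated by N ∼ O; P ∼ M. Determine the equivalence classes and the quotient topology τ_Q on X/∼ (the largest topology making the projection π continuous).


X/∼ = {[M=P], [N=O]}; |τ_Q| = 3.

Equivalence classes: [M=P], [N=O].
Quotient map π: X → X/∼ sends M ↦ [M=P], N ↦ [N=O], O ↦ [N=O], P ↦ [M=P].
For each subset V ⊆ X/∼, compute π^{-1}(V) ⊆ X and check whether π^{-1}(V) ∈ τ. V is open in τ_Q iff π^{-1}(V) ∈ τ.
  V = {}: π^{-1}(V) = ∅ ∈ τ ✓.
  V = {[M=P]}: π^{-1}(V) = {M, P} ∉ τ ✗.
  V = {[N=O]}: π^{-1}(V) = {N, O} ∈ τ ✓.
  V = {[M=P], [N=O]}: π^{-1}(V) = {M, N, O, P} ∈ τ ✓.
Open sets in the quotient: τ_Q = {{}, {[N=O]}, {[M=P], [N=O]}} (3 elements).


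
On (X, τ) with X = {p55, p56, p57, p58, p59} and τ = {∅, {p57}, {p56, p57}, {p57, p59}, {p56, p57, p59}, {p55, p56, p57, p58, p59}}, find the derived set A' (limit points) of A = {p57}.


A' = {p55, p56, p58, p59}

For each x ∈ X, list the open sets U ∈ τ with x ∈ U, then check whether U ∩ (A ∖ {x}) ≠ ∅ for every such U.
  x = p55: opens ∋ x are {p55, p56, p57, p58, p59}; each meets A ∖ {p55}, so x IS a limit point.
  x = p56: opens ∋ x are {p56, p57}, {p56, p57, p59}, {p55, p56, p57, p58, p59}; each meets A ∖ {p56}, so x IS a limit point.
  x = p57: open {p57} ∋ x has {p57} ∩ (A ∖ {p57}) = ∅, so x is NOT a limit point.
  x = p58: opens ∋ x are {p55, p56, p57, p58, p59}; each meets A ∖ {p58}, so x IS a limit point.
  x = p59: opens ∋ x are {p57, p59}, {p56, p57, p59}, {p55, p56, p57, p58, p59}; each meets A ∖ {p59}, so x IS a limit point.
Collecting: A' = {p55, p56, p58, p59}.


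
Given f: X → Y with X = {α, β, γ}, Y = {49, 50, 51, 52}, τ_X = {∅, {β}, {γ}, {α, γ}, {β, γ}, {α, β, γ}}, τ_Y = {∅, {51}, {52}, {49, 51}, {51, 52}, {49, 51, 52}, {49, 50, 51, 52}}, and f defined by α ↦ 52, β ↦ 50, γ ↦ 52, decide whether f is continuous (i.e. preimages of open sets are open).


f IS continuous.

Compute f^{-1}(U) for each U ∈ τ_Y:
  U = ∅: f^{-1}(U) = ∅ ∈ τ_X ✓.
  U = {51}: f^{-1}(U) = ∅ ∈ τ_X ✓.
  U = {52}: f^{-1}(U) = {α, γ} ∈ τ_X ✓.
  U = {49, 51}: f^{-1}(U) = ∅ ∈ τ_X ✓.
  U = {51, 52}: f^{-1}(U) = {α, γ} ∈ τ_X ✓.
  U = {49, 51, 52}: f^{-1}(U) = {α, γ} ∈ τ_X ✓.
  U = {49, 50, 51, 52}: f^{-1}(U) = {α, β, γ} ∈ τ_X ✓.
Every preimage lies in τ_X, so f IS continuous.


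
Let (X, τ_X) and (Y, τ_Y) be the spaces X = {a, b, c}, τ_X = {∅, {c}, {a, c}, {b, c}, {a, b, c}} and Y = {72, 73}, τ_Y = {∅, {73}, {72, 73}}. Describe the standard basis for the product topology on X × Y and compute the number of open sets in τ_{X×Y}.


Basis B = {∅ × ∅, {c} × {73}, {a, c} × {73}, {b, c} × {73}, {c} × {72, 73}, {a, b, c} × {73}, {a, c} × {72, 73}, {b, c} × {72, 73}, {a, b, c} × {72, 73}}; |τ_{X×Y}| = 14.

Enumerate products U × V with U ∈ τ_X, V ∈ τ_Y (deduplicated):
  ∅ × ∅ = {} (∅)
  {c} × {73} = {(c,73)}
  {a, c} × {73} = {(a,73), (c,73)}
  {b, c} × {73} = {(b,73), (c,73)}
  {c} × {72, 73} = {(c,72), (c,73)}
  {a, b, c} × {73} = {(a,73), (b,73), (c,73)}
  {a, c} × {72, 73} = {(a,72), (a,73), (c,72), (c,73)}
  {b, c} × {72, 73} = {(b,72), (b,73), (c,72), (c,73)}
  {a, b, c} × {72, 73} = {(a,72), (a,73), (b,72), (b,73), (c,72), (c,73)}
These 9 distinct sets form the basis B.
Close under arbitrary unions to get τ_{X×Y}; counting gives |τ_{X×Y}| = 14.


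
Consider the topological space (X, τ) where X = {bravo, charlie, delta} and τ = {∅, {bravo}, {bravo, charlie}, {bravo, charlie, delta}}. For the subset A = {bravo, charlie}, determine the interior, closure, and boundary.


int(A) = {bravo, charlie}, cl(A) = {bravo, charlie, delta}, ∂A = {delta}.

Closed sets in (X, τ) are complements of opens:
  closed(X, τ) = {∅, {delta}, {charlie, delta}, {bravo, charlie, delta}}.
int(A) = ⋃ {U ∈ τ : U ⊆ A}. Opens contained in A: ∅, {bravo}, {bravo, charlie}.
Taking the union of these: int(A) = {bravo, charlie}.
cl(A) = ⋂ {C closed : A ⊆ C}. Closed sets containing A: {bravo, charlie, delta}.
Intersecting these: cl(A) = {bravo, charlie, delta}.
∂A = cl(A) ∖ int(A) = {bravo, charlie, delta} ∖ {bravo, charlie} = {delta}.
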